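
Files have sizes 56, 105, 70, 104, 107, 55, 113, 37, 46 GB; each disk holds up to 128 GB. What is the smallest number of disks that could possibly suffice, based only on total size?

Total size = 56 + 105 + 70 + 104 + 107 + 55 + 113 + 37 + 46 = 693 GB.
⌈693 / 128⌉ = 6.

6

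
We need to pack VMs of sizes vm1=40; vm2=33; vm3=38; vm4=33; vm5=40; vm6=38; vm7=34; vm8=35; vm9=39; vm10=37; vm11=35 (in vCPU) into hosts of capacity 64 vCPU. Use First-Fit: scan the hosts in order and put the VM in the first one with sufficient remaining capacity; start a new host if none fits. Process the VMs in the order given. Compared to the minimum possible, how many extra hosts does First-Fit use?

First-Fit: [40] [33] [38] [33] [40] [38] [34] [35] [39] [37] [35] → 11 hosts.
11 VMs exceed 32 vCPU (half the capacity), and no two of those can share a host, so at least 11 hosts are needed.
So 11 is already optimal.

0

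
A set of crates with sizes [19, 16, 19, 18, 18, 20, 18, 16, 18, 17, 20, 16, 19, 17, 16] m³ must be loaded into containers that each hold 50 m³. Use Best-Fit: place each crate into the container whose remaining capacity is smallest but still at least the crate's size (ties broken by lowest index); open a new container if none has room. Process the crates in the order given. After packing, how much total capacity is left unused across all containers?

Put 19 m³ in container 1; 31 m³ remain.
Put 16 m³ in container 1; 15 m³ remain.
Put 19 m³ in container 2; 31 m³ remain.
Put 18 m³ in container 2; 13 m³ remain.
Put 18 m³ in container 3; 32 m³ remain.
Put 20 m³ in container 3; 12 m³ remain.
Put 18 m³ in container 4; 32 m³ remain.
Put 16 m³ in container 4; 16 m³ remain.
Put 18 m³ in container 5; 32 m³ remain.
Put 17 m³ in container 5; 15 m³ remain.
Put 20 m³ in container 6; 30 m³ remain.
Put 16 m³ in container 4; 0 m³ remain.
Put 19 m³ in container 6; 11 m³ remain.
Put 17 m³ in container 7; 33 m³ remain.
Put 16 m³ in container 7; 17 m³ remain.
7 containers × 50 m³ = 350 m³; used 267 m³; unused 83 m³.

83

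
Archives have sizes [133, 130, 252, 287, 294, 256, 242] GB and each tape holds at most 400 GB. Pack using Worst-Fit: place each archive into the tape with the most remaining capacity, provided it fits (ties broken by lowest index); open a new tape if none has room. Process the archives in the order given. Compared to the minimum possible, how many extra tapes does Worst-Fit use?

Worst-Fit: [133,130] [252] [287] [294] [256] [242] → 6 tapes.
5 archives exceed 200 GB (half the capacity), and no two of those can share a tape, so at least 5 tapes are needed.
An optimal packing achieves that bound: [294] [287] [256,133] [252,130] [242] → 5 tapes.
Excess: 6 − 5 = 1.

1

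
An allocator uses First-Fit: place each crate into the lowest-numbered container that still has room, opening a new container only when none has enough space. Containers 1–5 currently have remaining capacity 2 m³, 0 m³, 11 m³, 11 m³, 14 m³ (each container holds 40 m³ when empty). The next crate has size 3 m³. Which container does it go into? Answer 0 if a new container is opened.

3

Containers with room: container 3 (11 m³), container 4 (11 m³), container 5 (14 m³).
The first with room is container 3.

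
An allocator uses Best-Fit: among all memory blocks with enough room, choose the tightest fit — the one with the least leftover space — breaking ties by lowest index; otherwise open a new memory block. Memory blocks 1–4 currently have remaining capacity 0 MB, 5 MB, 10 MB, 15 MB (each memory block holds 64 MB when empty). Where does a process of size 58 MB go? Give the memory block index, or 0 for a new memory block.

0

No memory block has ≥ 58 MB free, so a new memory block is opened.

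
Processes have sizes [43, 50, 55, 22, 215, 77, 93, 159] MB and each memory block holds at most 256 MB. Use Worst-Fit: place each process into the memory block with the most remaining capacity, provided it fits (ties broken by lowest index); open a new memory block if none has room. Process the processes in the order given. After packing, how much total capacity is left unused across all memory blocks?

54

Put 43 MB in memory block 1; 213 MB remain.
Put 50 MB in memory block 1; 163 MB remain.
Put 55 MB in memory block 1; 108 MB remain.
Put 22 MB in memory block 1; 86 MB remain.
Put 215 MB in memory block 2; 41 MB remain.
Put 77 MB in memory block 1; 9 MB remain.
Put 93 MB in memory block 3; 163 MB remain.
Put 159 MB in memory block 3; 4 MB remain.
3 memory blocks × 256 MB = 768 MB; used 714 MB; unused 54 MB.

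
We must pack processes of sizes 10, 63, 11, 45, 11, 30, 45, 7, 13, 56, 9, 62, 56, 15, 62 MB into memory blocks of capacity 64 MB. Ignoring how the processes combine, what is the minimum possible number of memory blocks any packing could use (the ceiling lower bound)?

Total size = 10 + 63 + 11 + 45 + 11 + 30 + 45 + 7 + 13 + 56 + 9 + 62 + 56 + 15 + 62 = 495 MB.
⌈495 / 64⌉ = 8.

8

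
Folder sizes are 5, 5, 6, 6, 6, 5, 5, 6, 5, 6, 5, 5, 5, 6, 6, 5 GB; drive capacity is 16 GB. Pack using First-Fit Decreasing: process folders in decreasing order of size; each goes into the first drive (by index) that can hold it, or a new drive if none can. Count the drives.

7

Sorted descending: 6, 6, 6, 6, 6, 6, 6, 5, 5, 5, 5, 5, 5, 5, 5, 5.
6 GB → drive 1 (remaining 10 GB)
6 GB → drive 1 (remaining 4 GB)
6 GB → drive 2 (remaining 10 GB)
6 GB → drive 2 (remaining 4 GB)
6 GB → drive 3 (remaining 10 GB)
6 GB → drive 3 (remaining 4 GB)
6 GB → drive 4 (remaining 10 GB)
5 GB → drive 4 (remaining 5 GB)
5 GB → drive 4 (remaining 0 GB)
5 GB → drive 5 (remaining 11 GB)
5 GB → drive 5 (remaining 6 GB)
5 GB → drive 5 (remaining 1 GB)
5 GB → drive 6 (remaining 11 GB)
5 GB → drive 6 (remaining 6 GB)
5 GB → drive 6 (remaining 1 GB)
5 GB → drive 7 (remaining 11 GB)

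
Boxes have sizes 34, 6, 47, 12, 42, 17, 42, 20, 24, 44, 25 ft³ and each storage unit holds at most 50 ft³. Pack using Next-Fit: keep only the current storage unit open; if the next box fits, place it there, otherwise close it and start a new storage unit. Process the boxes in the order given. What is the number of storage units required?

34 ft³ → storage unit 1 (remaining 16 ft³)
6 ft³ → storage unit 1 (remaining 10 ft³)
47 ft³ → storage unit 2 (remaining 3 ft³)
12 ft³ → storage unit 3 (remaining 38 ft³)
42 ft³ → storage unit 4 (remaining 8 ft³)
17 ft³ → storage unit 5 (remaining 33 ft³)
42 ft³ → storage unit 6 (remaining 8 ft³)
20 ft³ → storage unit 7 (remaining 30 ft³)
24 ft³ → storage unit 7 (remaining 6 ft³)
44 ft³ → storage unit 8 (remaining 6 ft³)
25 ft³ → storage unit 9 (remaining 25 ft³)
Final storage units: [34,6] [47] [12] [42] [17] [42] [20,24] [44] [25].

9 storage units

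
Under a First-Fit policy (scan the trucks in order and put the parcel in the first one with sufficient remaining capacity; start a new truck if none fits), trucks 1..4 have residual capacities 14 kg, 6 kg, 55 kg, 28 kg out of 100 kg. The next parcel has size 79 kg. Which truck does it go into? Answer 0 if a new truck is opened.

No truck has ≥ 79 kg free, so a new truck is opened.

0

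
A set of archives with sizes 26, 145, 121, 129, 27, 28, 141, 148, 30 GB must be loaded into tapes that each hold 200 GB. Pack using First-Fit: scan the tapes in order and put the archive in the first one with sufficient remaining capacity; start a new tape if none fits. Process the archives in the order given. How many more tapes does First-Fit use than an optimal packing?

First-Fit: [26,145,27] [121,28,30] [129] [141] [148] → 5 tapes.
5 archives exceed 100 GB (half the capacity), and no two of those can share a tape, so at least 5 tapes are needed.
So 5 is already optimal.

0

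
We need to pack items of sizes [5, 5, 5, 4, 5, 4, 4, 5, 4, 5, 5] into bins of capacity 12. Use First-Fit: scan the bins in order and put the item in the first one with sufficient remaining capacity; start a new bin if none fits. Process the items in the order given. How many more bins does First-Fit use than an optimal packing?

1

First-Fit: [5,5] [5,4] [5,4] [4,5] [4,5] [5] → 6 bins.
Total size 51; any packing needs at least ⌈51/12⌉ = 5 bins.
An optimal packing achieves that bound: [5,5] [5,5] [5,5] [5,4] [4,4,4] → 5 bins.
Excess: 6 − 5 = 1.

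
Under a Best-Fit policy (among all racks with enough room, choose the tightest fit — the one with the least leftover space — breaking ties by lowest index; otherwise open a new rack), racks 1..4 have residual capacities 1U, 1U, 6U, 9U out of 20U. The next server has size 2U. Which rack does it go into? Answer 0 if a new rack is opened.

Racks with room: rack 3 (6U), rack 4 (9U).
Tightest fit is rack 3 with 6U free.

3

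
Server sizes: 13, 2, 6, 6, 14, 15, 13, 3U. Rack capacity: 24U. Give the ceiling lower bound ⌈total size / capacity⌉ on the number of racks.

3

Total size = 13 + 2 + 6 + 6 + 14 + 15 + 13 + 3 = 72U.
⌈72 / 24⌉ = 3.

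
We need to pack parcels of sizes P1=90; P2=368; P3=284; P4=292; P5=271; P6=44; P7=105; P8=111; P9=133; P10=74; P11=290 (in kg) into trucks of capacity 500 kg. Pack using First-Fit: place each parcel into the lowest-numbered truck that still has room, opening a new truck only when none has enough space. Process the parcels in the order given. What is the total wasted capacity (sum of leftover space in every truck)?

438

Put P1 (90 kg) in truck 1; 410 kg remain.
Put P2 (368 kg) in truck 1; 42 kg remain.
Put P3 (284 kg) in truck 2; 216 kg remain.
Put P4 (292 kg) in truck 3; 208 kg remain.
Put P5 (271 kg) in truck 4; 229 kg remain.
Put P6 (44 kg) in truck 2; 172 kg remain.
Put P7 (105 kg) in truck 2; 67 kg remain.
Put P8 (111 kg) in truck 3; 97 kg remain.
Put P9 (133 kg) in truck 4; 96 kg remain.
Put P10 (74 kg) in truck 3; 23 kg remain.
Put P11 (290 kg) in truck 5; 210 kg remain.
5 trucks × 500 kg = 2500 kg; used 2062 kg; unused 438 kg.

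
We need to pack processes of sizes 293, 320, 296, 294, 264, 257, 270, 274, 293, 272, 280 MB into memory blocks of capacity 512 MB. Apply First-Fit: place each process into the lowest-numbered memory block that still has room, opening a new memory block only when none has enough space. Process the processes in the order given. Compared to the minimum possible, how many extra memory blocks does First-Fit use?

First-Fit: [293] [320] [296] [294] [264] [257] [270] [274] [293] [272] [280] → 11 memory blocks.
11 processes exceed 256 MB (half the capacity), and no two of those can share a memory block, so at least 11 memory blocks are needed.
So 11 is already optimal.

0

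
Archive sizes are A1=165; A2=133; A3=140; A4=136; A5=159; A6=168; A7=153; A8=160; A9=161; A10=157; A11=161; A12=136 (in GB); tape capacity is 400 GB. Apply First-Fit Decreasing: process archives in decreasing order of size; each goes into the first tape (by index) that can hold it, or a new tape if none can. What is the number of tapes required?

Sorted descending: 168, 165, 161, 161, 160, 159, 157, 153, 140, 136, 136, 133.
168 GB → tape 1 (remaining 232 GB)
165 GB → tape 1 (remaining 67 GB)
161 GB → tape 2 (remaining 239 GB)
161 GB → tape 2 (remaining 78 GB)
160 GB → tape 3 (remaining 240 GB)
159 GB → tape 3 (remaining 81 GB)
157 GB → tape 4 (remaining 243 GB)
153 GB → tape 4 (remaining 90 GB)
140 GB → tape 5 (remaining 260 GB)
136 GB → tape 5 (remaining 124 GB)
136 GB → tape 6 (remaining 264 GB)
133 GB → tape 6 (remaining 131 GB)
Final tapes: [168,165] [161,161] [160,159] [157,153] [140,136] [136,133].

6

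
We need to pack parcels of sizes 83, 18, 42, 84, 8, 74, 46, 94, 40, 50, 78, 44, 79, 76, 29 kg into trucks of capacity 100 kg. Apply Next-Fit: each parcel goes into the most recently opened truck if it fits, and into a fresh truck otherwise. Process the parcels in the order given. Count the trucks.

truck 1: place 83 kg, 17 kg left
truck 2: place 18 kg, 82 kg left
truck 2: place 42 kg, 40 kg left
truck 3: place 84 kg, 16 kg left
truck 3: place 8 kg, 8 kg left
truck 4: place 74 kg, 26 kg left
truck 5: place 46 kg, 54 kg left
truck 6: place 94 kg, 6 kg left
truck 7: place 40 kg, 60 kg left
truck 7: place 50 kg, 10 kg left
truck 8: place 78 kg, 22 kg left
truck 9: place 44 kg, 56 kg left
truck 10: place 79 kg, 21 kg left
truck 11: place 76 kg, 24 kg left
truck 12: place 29 kg, 71 kg left
Final trucks: [83] [18,42] [84,8] [74] [46] [94] [40,50] [78] [44] [79] [76] [29].

12 trucks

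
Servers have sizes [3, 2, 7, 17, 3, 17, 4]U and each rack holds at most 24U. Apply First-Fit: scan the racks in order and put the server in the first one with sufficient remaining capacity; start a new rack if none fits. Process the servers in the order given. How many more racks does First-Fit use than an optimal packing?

0

First-Fit: [3,2,7,3,4] [17] [17] → 3 racks.
Total size 53U; any packing needs at least ⌈53/24⌉ = 3 racks.
So 3 is already optimal.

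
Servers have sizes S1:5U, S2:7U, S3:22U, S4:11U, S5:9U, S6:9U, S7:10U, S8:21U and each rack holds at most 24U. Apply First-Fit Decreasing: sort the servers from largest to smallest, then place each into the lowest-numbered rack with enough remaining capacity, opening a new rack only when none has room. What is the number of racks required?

Sorted descending: 22, 21, 11, 10, 9, 9, 7, 5.
Put 22U in rack 1; 2U remain.
Put 21U in rack 2; 3U remain.
Put 11U in rack 3; 13U remain.
Put 10U in rack 3; 3U remain.
Put 9U in rack 4; 15U remain.
Put 9U in rack 4; 6U remain.
Put 7U in rack 5; 17U remain.
Put 5U in rack 4; 1U remain.
Final racks: [22] [21] [11,10] [9,9,5] [7].

5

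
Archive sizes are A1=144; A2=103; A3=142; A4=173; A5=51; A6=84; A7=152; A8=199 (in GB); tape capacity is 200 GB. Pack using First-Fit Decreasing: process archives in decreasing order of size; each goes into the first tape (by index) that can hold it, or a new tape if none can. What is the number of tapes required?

Sorted descending: 199, 173, 152, 144, 142, 103, 84, 51.
tape 1: place 199 GB, 1 GB left
tape 2: place 173 GB, 27 GB left
tape 3: place 152 GB, 48 GB left
tape 4: place 144 GB, 56 GB left
tape 5: place 142 GB, 58 GB left
tape 6: place 103 GB, 97 GB left
tape 6: place 84 GB, 13 GB left
tape 4: place 51 GB, 5 GB left

6 tapes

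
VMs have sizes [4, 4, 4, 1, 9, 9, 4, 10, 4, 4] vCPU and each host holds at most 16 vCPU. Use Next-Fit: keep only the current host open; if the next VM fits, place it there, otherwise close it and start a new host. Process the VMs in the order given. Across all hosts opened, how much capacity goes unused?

host 1: place 4 vCPU, 12 vCPU left
host 1: place 4 vCPU, 8 vCPU left
host 1: place 4 vCPU, 4 vCPU left
host 1: place 1 vCPU, 3 vCPU left
host 2: place 9 vCPU, 7 vCPU left
host 3: place 9 vCPU, 7 vCPU left
host 3: place 4 vCPU, 3 vCPU left
host 4: place 10 vCPU, 6 vCPU left
host 4: place 4 vCPU, 2 vCPU left
host 5: place 4 vCPU, 12 vCPU left
5 hosts × 16 vCPU = 80 vCPU; used 53 vCPU; unused 27 vCPU.

27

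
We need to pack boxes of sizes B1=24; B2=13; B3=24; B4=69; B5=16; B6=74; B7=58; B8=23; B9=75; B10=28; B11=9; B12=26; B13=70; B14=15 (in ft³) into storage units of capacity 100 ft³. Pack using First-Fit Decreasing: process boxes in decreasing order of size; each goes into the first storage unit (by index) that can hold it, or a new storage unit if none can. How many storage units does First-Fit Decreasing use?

Sorted descending: 75, 74, 70, 69, 58, 28, 26, 24, 24, 23, 16, 15, 13, 9.
Put 75 ft³ in storage unit 1; 25 ft³ remain.
Put 74 ft³ in storage unit 2; 26 ft³ remain.
Put 70 ft³ in storage unit 3; 30 ft³ remain.
Put 69 ft³ in storage unit 4; 31 ft³ remain.
Put 58 ft³ in storage unit 5; 42 ft³ remain.
Put 28 ft³ in storage unit 3; 2 ft³ remain.
Put 26 ft³ in storage unit 2; 0 ft³ remain.
Put 24 ft³ in storage unit 1; 1 ft³ remain.
Put 24 ft³ in storage unit 4; 7 ft³ remain.
Put 23 ft³ in storage unit 5; 19 ft³ remain.
Put 16 ft³ in storage unit 5; 3 ft³ remain.
Put 15 ft³ in storage unit 6; 85 ft³ remain.
Put 13 ft³ in storage unit 6; 72 ft³ remain.
Put 9 ft³ in storage unit 6; 63 ft³ remain.
Final storage units: [75,24] [74,26] [70,28] [69,24] [58,23,16] [15,13,9].

6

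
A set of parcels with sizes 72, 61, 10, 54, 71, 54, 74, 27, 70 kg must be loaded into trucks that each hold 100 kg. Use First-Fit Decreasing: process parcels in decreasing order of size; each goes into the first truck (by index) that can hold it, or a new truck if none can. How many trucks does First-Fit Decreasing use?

Sorted descending: 74, 72, 71, 70, 61, 54, 54, 27, 10.
74 kg → truck 1 (remaining 26 kg)
72 kg → truck 2 (remaining 28 kg)
71 kg → truck 3 (remaining 29 kg)
70 kg → truck 4 (remaining 30 kg)
61 kg → truck 5 (remaining 39 kg)
54 kg → truck 6 (remaining 46 kg)
54 kg → truck 7 (remaining 46 kg)
27 kg → truck 2 (remaining 1 kg)
10 kg → truck 1 (remaining 16 kg)
Final trucks: [74,10] [72,27] [71] [70] [61] [54] [54].

7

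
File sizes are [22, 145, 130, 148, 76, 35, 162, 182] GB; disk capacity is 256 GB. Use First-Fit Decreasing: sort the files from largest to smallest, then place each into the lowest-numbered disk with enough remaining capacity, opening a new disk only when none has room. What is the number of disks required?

Sorted descending: 182, 162, 148, 145, 130, 76, 35, 22.
Put 182 GB in disk 1; 74 GB remain.
Put 162 GB in disk 2; 94 GB remain.
Put 148 GB in disk 3; 108 GB remain.
Put 145 GB in disk 4; 111 GB remain.
Put 130 GB in disk 5; 126 GB remain.
Put 76 GB in disk 2; 18 GB remain.
Put 35 GB in disk 1; 39 GB remain.
Put 22 GB in disk 1; 17 GB remain.
Final disks: [182,35,22] [162,76] [148] [145] [130].

5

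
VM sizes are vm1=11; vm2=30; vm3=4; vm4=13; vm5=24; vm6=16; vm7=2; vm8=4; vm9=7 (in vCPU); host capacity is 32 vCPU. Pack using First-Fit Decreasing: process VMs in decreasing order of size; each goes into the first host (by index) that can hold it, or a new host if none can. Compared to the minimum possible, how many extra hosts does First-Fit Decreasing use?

First-Fit Decreasing: [30,2] [24,7] [16,13] [11,4,4] → 4 hosts.
Total size 111 vCPU; any packing needs at least ⌈111/32⌉ = 4 hosts.
So 4 is already optimal.

0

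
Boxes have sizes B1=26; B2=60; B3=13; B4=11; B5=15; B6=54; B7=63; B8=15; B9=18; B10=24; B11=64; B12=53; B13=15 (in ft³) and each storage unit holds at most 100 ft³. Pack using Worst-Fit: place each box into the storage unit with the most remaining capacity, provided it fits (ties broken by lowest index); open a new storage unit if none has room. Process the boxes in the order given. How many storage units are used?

Put B1 (26 ft³) in storage unit 1; 74 ft³ remain.
Put B2 (60 ft³) in storage unit 1; 14 ft³ remain.
Put B3 (13 ft³) in storage unit 1; 1 ft³ remain.
Put B4 (11 ft³) in storage unit 2; 89 ft³ remain.
Put B5 (15 ft³) in storage unit 2; 74 ft³ remain.
Put B6 (54 ft³) in storage unit 2; 20 ft³ remain.
Put B7 (63 ft³) in storage unit 3; 37 ft³ remain.
Put B8 (15 ft³) in storage unit 3; 22 ft³ remain.
Put B9 (18 ft³) in storage unit 3; 4 ft³ remain.
Put B10 (24 ft³) in storage unit 4; 76 ft³ remain.
Put B11 (64 ft³) in storage unit 4; 12 ft³ remain.
Put B12 (53 ft³) in storage unit 5; 47 ft³ remain.
Put B13 (15 ft³) in storage unit 5; 32 ft³ remain.

5 storage units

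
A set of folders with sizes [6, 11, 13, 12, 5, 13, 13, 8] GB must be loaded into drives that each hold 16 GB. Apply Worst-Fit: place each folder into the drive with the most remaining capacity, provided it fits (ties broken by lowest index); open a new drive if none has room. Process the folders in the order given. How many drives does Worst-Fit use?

6 GB → drive 1 (remaining 10 GB)
11 GB → drive 2 (remaining 5 GB)
13 GB → drive 3 (remaining 3 GB)
12 GB → drive 4 (remaining 4 GB)
5 GB → drive 1 (remaining 5 GB)
13 GB → drive 5 (remaining 3 GB)
13 GB → drive 6 (remaining 3 GB)
8 GB → drive 7 (remaining 8 GB)

7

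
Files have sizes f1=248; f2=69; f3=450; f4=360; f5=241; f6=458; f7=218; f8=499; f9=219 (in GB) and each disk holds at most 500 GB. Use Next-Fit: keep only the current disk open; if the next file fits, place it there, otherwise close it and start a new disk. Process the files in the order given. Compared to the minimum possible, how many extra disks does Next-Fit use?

2

Next-Fit: [248,69] [450] [360] [241] [458] [218] [499] [219] → 8 disks.
Total size 2762 GB; any packing needs at least ⌈2762/500⌉ = 6 disks.
An optimal packing achieves that bound: [499] [458] [450] [360,69] [248,241] [219,218] → 6 disks.
Excess: 8 − 6 = 2.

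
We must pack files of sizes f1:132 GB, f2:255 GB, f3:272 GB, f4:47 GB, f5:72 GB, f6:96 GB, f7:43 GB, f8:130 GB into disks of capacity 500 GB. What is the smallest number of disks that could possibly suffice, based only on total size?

3 disks

Total size = 132 + 255 + 272 + 47 + 72 + 96 + 43 + 130 = 1047 GB.
⌈1047 / 500⌉ = 3.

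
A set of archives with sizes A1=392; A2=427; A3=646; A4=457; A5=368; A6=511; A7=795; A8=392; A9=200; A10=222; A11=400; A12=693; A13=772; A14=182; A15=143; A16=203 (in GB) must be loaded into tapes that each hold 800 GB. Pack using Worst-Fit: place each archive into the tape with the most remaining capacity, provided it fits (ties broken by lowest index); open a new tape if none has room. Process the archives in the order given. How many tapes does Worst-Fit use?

Put A1 (392 GB) in tape 1; 408 GB remain.
Put A2 (427 GB) in tape 2; 373 GB remain.
Put A3 (646 GB) in tape 3; 154 GB remain.
Put A4 (457 GB) in tape 4; 343 GB remain.
Put A5 (368 GB) in tape 1; 40 GB remain.
Put A6 (511 GB) in tape 5; 289 GB remain.
Put A7 (795 GB) in tape 6; 5 GB remain.
Put A8 (392 GB) in tape 7; 408 GB remain.
Put A9 (200 GB) in tape 7; 208 GB remain.
Put A10 (222 GB) in tape 2; 151 GB remain.
Put A11 (400 GB) in tape 8; 400 GB remain.
Put A12 (693 GB) in tape 9; 107 GB remain.
Put A13 (772 GB) in tape 10; 28 GB remain.
Put A14 (182 GB) in tape 8; 218 GB remain.
Put A15 (143 GB) in tape 4; 200 GB remain.
Put A16 (203 GB) in tape 5; 86 GB remain.

10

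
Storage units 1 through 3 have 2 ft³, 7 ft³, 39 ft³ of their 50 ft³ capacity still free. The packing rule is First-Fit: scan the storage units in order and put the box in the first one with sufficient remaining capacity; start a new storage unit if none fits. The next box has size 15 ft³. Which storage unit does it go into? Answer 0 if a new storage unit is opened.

3

Storage units with room: storage unit 3 (39 ft³).
The first with room is storage unit 3.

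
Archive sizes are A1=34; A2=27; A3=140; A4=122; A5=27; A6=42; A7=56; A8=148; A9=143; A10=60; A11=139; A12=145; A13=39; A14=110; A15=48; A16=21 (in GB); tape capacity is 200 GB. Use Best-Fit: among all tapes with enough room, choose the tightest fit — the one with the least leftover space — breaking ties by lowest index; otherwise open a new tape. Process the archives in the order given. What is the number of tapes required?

Put A1 (34 GB) in tape 1; 166 GB remain.
Put A2 (27 GB) in tape 1; 139 GB remain.
Put A3 (140 GB) in tape 2; 60 GB remain.
Put A4 (122 GB) in tape 1; 17 GB remain.
Put A5 (27 GB) in tape 2; 33 GB remain.
Put A6 (42 GB) in tape 3; 158 GB remain.
Put A7 (56 GB) in tape 3; 102 GB remain.
Put A8 (148 GB) in tape 4; 52 GB remain.
Put A9 (143 GB) in tape 5; 57 GB remain.
Put A10 (60 GB) in tape 3; 42 GB remain.
Put A11 (139 GB) in tape 6; 61 GB remain.
Put A12 (145 GB) in tape 7; 55 GB remain.
Put A13 (39 GB) in tape 3; 3 GB remain.
Put A14 (110 GB) in tape 8; 90 GB remain.
Put A15 (48 GB) in tape 4; 4 GB remain.
Put A16 (21 GB) in tape 2; 12 GB remain.

8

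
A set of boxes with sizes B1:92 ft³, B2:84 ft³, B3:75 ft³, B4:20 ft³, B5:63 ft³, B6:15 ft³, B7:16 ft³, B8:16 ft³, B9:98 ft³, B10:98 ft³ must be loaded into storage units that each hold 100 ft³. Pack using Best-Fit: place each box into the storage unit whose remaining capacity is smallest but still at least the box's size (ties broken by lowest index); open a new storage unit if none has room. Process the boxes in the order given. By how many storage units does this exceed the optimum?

Best-Fit: [92] [84,15] [75,20] [63,16,16] [98] [98] → 6 storage units.
Total size 577 ft³; any packing needs at least ⌈577/100⌉ = 6 storage units.
So 6 is already optimal.

0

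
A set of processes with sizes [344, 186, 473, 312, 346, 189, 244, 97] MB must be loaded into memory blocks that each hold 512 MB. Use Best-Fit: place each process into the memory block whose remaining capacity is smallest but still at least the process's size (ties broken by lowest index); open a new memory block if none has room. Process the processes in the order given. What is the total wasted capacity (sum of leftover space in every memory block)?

369

Put 344 MB in memory block 1; 168 MB remain.
Put 186 MB in memory block 2; 326 MB remain.
Put 473 MB in memory block 3; 39 MB remain.
Put 312 MB in memory block 2; 14 MB remain.
Put 346 MB in memory block 4; 166 MB remain.
Put 189 MB in memory block 5; 323 MB remain.
Put 244 MB in memory block 5; 79 MB remain.
Put 97 MB in memory block 4; 69 MB remain.
5 memory blocks × 512 MB = 2560 MB; used 2191 MB; unused 369 MB.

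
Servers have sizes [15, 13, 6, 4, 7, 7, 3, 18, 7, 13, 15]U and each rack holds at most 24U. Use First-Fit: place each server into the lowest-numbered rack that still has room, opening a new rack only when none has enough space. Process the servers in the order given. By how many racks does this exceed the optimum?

1

First-Fit: [15,6,3] [13,4,7] [7,7] [18] [13] [15] → 6 racks.
Total size 108U; any packing needs at least ⌈108/24⌉ = 5 racks.
An optimal packing achieves that bound: [18,6] [15,7] [15,7] [13,7,4] [13,3] → 5 racks.
Excess: 6 − 5 = 1.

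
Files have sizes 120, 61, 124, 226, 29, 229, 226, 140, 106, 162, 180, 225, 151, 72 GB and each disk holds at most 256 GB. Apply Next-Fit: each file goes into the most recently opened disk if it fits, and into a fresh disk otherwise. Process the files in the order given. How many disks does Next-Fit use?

10

Put 120 GB in disk 1; 136 GB remain.
Put 61 GB in disk 1; 75 GB remain.
Put 124 GB in disk 2; 132 GB remain.
Put 226 GB in disk 3; 30 GB remain.
Put 29 GB in disk 3; 1 GB remain.
Put 229 GB in disk 4; 27 GB remain.
Put 226 GB in disk 5; 30 GB remain.
Put 140 GB in disk 6; 116 GB remain.
Put 106 GB in disk 6; 10 GB remain.
Put 162 GB in disk 7; 94 GB remain.
Put 180 GB in disk 8; 76 GB remain.
Put 225 GB in disk 9; 31 GB remain.
Put 151 GB in disk 10; 105 GB remain.
Put 72 GB in disk 10; 33 GB remain.
Final disks: [120,61] [124] [226,29] [229] [226] [140,106] [162] [180] [225] [151,72].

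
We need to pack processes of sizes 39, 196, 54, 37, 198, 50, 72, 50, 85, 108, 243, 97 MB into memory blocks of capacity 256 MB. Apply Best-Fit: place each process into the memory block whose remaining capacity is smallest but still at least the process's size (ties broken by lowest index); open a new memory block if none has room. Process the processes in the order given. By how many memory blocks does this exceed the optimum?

1

Best-Fit: [39,196] [54,37,72,50] [198,50] [85,108] [243] [97] → 6 memory blocks.
Total size 1229 MB; any packing needs at least ⌈1229/256⌉ = 5 memory blocks.
An optimal packing achieves that bound: [243] [198,54] [196,50] [108,97,50] [85,72,39,37] → 5 memory blocks.
Excess: 6 − 5 = 1.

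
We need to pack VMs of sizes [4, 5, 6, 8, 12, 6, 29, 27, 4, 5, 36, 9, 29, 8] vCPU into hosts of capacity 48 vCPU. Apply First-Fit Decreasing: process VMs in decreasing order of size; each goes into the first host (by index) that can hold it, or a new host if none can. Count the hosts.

Sorted descending: 36, 29, 29, 27, 12, 9, 8, 8, 6, 6, 5, 5, 4, 4.
Put 36 vCPU in host 1; 12 vCPU remain.
Put 29 vCPU in host 2; 19 vCPU remain.
Put 29 vCPU in host 3; 19 vCPU remain.
Put 27 vCPU in host 4; 21 vCPU remain.
Put 12 vCPU in host 1; 0 vCPU remain.
Put 9 vCPU in host 2; 10 vCPU remain.
Put 8 vCPU in host 2; 2 vCPU remain.
Put 8 vCPU in host 3; 11 vCPU remain.
Put 6 vCPU in host 3; 5 vCPU remain.
Put 6 vCPU in host 4; 15 vCPU remain.
Put 5 vCPU in host 3; 0 vCPU remain.
Put 5 vCPU in host 4; 10 vCPU remain.
Put 4 vCPU in host 4; 6 vCPU remain.
Put 4 vCPU in host 4; 2 vCPU remain.
Final hosts: [36,12] [29,9,8] [29,8,6,5] [27,6,5,4,4].

4 hosts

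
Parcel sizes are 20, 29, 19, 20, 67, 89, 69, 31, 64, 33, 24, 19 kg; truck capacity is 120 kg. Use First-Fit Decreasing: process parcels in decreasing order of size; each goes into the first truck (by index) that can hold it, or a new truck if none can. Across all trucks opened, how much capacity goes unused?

Sorted descending: 89, 69, 67, 64, 33, 31, 29, 24, 20, 20, 19, 19.
truck 1: place 89 kg, 31 kg left
truck 2: place 69 kg, 51 kg left
truck 3: place 67 kg, 53 kg left
truck 4: place 64 kg, 56 kg left
truck 2: place 33 kg, 18 kg left
truck 1: place 31 kg, 0 kg left
truck 3: place 29 kg, 24 kg left
truck 3: place 24 kg, 0 kg left
truck 4: place 20 kg, 36 kg left
truck 4: place 20 kg, 16 kg left
truck 5: place 19 kg, 101 kg left
truck 5: place 19 kg, 82 kg left
5 trucks × 120 kg = 600 kg; used 484 kg; unused 116 kg.

116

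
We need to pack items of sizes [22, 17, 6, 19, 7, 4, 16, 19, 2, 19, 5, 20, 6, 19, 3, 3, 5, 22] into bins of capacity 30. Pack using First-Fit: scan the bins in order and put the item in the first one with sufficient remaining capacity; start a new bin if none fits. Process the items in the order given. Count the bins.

bin 1: place 22, 8 left
bin 2: place 17, 13 left
bin 1: place 6, 2 left
bin 3: place 19, 11 left
bin 2: place 7, 6 left
bin 2: place 4, 2 left
bin 4: place 16, 14 left
bin 5: place 19, 11 left
bin 1: place 2, 0 left
bin 6: place 19, 11 left
bin 3: place 5, 6 left
bin 7: place 20, 10 left
bin 3: place 6, 0 left
bin 8: place 19, 11 left
bin 4: place 3, 11 left
bin 4: place 3, 8 left
bin 4: place 5, 3 left
bin 9: place 22, 8 left
Final bins: [22,6,2] [17,7,4] [19,5,6] [16,3,3,5] [19] [19] [20] [19] [22].

9 bins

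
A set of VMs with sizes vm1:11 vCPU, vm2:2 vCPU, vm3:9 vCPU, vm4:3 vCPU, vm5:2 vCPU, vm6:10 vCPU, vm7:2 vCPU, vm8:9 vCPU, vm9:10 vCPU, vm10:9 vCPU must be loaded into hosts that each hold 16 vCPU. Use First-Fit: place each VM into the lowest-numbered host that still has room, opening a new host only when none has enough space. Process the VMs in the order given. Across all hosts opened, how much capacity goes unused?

29

Put vm1 (11 vCPU) in host 1; 5 vCPU remain.
Put vm2 (2 vCPU) in host 1; 3 vCPU remain.
Put vm3 (9 vCPU) in host 2; 7 vCPU remain.
Put vm4 (3 vCPU) in host 1; 0 vCPU remain.
Put vm5 (2 vCPU) in host 2; 5 vCPU remain.
Put vm6 (10 vCPU) in host 3; 6 vCPU remain.
Put vm7 (2 vCPU) in host 2; 3 vCPU remain.
Put vm8 (9 vCPU) in host 4; 7 vCPU remain.
Put vm9 (10 vCPU) in host 5; 6 vCPU remain.
Put vm10 (9 vCPU) in host 6; 7 vCPU remain.
6 hosts × 16 vCPU = 96 vCPU; used 67 vCPU; unused 29 vCPU.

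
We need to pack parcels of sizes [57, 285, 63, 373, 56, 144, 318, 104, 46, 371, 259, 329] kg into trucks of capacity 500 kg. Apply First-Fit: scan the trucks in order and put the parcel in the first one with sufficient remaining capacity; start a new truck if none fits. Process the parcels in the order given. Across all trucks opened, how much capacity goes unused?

Put 57 kg in truck 1; 443 kg remain.
Put 285 kg in truck 1; 158 kg remain.
Put 63 kg in truck 1; 95 kg remain.
Put 373 kg in truck 2; 127 kg remain.
Put 56 kg in truck 1; 39 kg remain.
Put 144 kg in truck 3; 356 kg remain.
Put 318 kg in truck 3; 38 kg remain.
Put 104 kg in truck 2; 23 kg remain.
Put 46 kg in truck 4; 454 kg remain.
Put 371 kg in truck 4; 83 kg remain.
Put 259 kg in truck 5; 241 kg remain.
Put 329 kg in truck 6; 171 kg remain.
6 trucks × 500 kg = 3000 kg; used 2405 kg; unused 595 kg.

595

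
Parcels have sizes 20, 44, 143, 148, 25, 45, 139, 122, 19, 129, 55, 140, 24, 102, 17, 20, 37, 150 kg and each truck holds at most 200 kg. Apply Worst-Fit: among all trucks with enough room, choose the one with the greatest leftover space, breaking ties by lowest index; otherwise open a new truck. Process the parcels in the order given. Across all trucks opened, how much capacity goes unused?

Put 20 kg in truck 1; 180 kg remain.
Put 44 kg in truck 1; 136 kg remain.
Put 143 kg in truck 2; 57 kg remain.
Put 148 kg in truck 3; 52 kg remain.
Put 25 kg in truck 1; 111 kg remain.
Put 45 kg in truck 1; 66 kg remain.
Put 139 kg in truck 4; 61 kg remain.
Put 122 kg in truck 5; 78 kg remain.
Put 19 kg in truck 5; 59 kg remain.
Put 129 kg in truck 6; 71 kg remain.
Put 55 kg in truck 6; 16 kg remain.
Put 140 kg in truck 7; 60 kg remain.
Put 24 kg in truck 1; 42 kg remain.
Put 102 kg in truck 8; 98 kg remain.
Put 17 kg in truck 8; 81 kg remain.
Put 20 kg in truck 8; 61 kg remain.
Put 37 kg in truck 4; 24 kg remain.
Put 150 kg in truck 9; 50 kg remain.
9 trucks × 200 kg = 1800 kg; used 1379 kg; unused 421 kg.

421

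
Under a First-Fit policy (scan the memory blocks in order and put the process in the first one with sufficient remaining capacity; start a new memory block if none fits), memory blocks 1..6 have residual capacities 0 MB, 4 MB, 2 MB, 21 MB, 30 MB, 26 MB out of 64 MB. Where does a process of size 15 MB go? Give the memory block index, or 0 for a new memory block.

4

Memory blocks with room: memory block 4 (21 MB), memory block 5 (30 MB), memory block 6 (26 MB).
The first with room is memory block 4.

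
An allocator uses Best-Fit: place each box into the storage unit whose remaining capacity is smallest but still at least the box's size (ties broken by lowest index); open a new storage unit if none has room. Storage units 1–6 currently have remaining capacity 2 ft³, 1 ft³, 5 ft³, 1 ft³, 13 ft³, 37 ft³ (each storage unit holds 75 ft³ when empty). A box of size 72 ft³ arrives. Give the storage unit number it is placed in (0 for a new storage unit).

No storage unit has ≥ 72 ft³ free, so a new storage unit is opened.

0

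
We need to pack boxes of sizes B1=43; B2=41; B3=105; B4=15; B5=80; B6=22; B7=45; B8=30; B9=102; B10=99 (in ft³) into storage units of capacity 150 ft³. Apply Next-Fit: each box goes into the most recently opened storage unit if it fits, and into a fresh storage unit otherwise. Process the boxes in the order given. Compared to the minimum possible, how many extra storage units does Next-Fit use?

1

Next-Fit: [43,41] [105,15] [80,22,45] [30,102] [99] → 5 storage units.
Total size 582 ft³; any packing needs at least ⌈582/150⌉ = 4 storage units.
An optimal packing achieves that bound: [105,45] [102,43] [99,41] [80,30,22,15] → 4 storage units.
Excess: 5 − 4 = 1.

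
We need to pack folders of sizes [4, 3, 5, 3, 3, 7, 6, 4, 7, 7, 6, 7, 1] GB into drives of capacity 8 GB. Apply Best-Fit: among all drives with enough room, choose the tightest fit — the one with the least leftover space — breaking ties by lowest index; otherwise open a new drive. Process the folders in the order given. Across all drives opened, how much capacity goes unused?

Put 4 GB in drive 1; 4 GB remain.
Put 3 GB in drive 1; 1 GB remain.
Put 5 GB in drive 2; 3 GB remain.
Put 3 GB in drive 2; 0 GB remain.
Put 3 GB in drive 3; 5 GB remain.
Put 7 GB in drive 4; 1 GB remain.
Put 6 GB in drive 5; 2 GB remain.
Put 4 GB in drive 3; 1 GB remain.
Put 7 GB in drive 6; 1 GB remain.
Put 7 GB in drive 7; 1 GB remain.
Put 6 GB in drive 8; 2 GB remain.
Put 7 GB in drive 9; 1 GB remain.
Put 1 GB in drive 1; 0 GB remain.
9 drives × 8 GB = 72 GB; used 63 GB; unused 9 GB.

9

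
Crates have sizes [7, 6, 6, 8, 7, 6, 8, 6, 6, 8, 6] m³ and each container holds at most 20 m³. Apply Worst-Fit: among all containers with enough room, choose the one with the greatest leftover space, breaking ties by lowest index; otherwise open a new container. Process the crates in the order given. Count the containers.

4 containers

7 m³ → container 1 (remaining 13 m³)
6 m³ → container 1 (remaining 7 m³)
6 m³ → container 1 (remaining 1 m³)
8 m³ → container 2 (remaining 12 m³)
7 m³ → container 2 (remaining 5 m³)
6 m³ → container 3 (remaining 14 m³)
8 m³ → container 3 (remaining 6 m³)
6 m³ → container 3 (remaining 0 m³)
6 m³ → container 4 (remaining 14 m³)
8 m³ → container 4 (remaining 6 m³)
6 m³ → container 4 (remaining 0 m³)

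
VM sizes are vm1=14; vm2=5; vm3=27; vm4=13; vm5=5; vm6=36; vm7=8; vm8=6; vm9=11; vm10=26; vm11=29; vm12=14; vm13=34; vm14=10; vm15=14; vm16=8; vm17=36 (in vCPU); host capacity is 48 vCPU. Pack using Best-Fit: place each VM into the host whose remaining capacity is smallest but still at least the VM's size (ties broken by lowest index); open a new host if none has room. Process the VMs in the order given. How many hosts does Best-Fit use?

vm1 (14 vCPU) → host 1 (remaining 34 vCPU)
vm2 (5 vCPU) → host 1 (remaining 29 vCPU)
vm3 (27 vCPU) → host 1 (remaining 2 vCPU)
vm4 (13 vCPU) → host 2 (remaining 35 vCPU)
vm5 (5 vCPU) → host 2 (remaining 30 vCPU)
vm6 (36 vCPU) → host 3 (remaining 12 vCPU)
vm7 (8 vCPU) → host 3 (remaining 4 vCPU)
vm8 (6 vCPU) → host 2 (remaining 24 vCPU)
vm9 (11 vCPU) → host 2 (remaining 13 vCPU)
vm10 (26 vCPU) → host 4 (remaining 22 vCPU)
vm11 (29 vCPU) → host 5 (remaining 19 vCPU)
vm12 (14 vCPU) → host 5 (remaining 5 vCPU)
vm13 (34 vCPU) → host 6 (remaining 14 vCPU)
vm14 (10 vCPU) → host 2 (remaining 3 vCPU)
vm15 (14 vCPU) → host 6 (remaining 0 vCPU)
vm16 (8 vCPU) → host 4 (remaining 14 vCPU)
vm17 (36 vCPU) → host 7 (remaining 12 vCPU)

7 hosts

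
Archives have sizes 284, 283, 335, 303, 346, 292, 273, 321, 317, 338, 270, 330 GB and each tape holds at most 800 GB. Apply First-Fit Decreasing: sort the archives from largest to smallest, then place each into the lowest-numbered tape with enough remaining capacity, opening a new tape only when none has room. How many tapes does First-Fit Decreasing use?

6

Sorted descending: 346, 338, 335, 330, 321, 317, 303, 292, 284, 283, 273, 270.
346 GB → tape 1 (remaining 454 GB)
338 GB → tape 1 (remaining 116 GB)
335 GB → tape 2 (remaining 465 GB)
330 GB → tape 2 (remaining 135 GB)
321 GB → tape 3 (remaining 479 GB)
317 GB → tape 3 (remaining 162 GB)
303 GB → tape 4 (remaining 497 GB)
292 GB → tape 4 (remaining 205 GB)
284 GB → tape 5 (remaining 516 GB)
283 GB → tape 5 (remaining 233 GB)
273 GB → tape 6 (remaining 527 GB)
270 GB → tape 6 (remaining 257 GB)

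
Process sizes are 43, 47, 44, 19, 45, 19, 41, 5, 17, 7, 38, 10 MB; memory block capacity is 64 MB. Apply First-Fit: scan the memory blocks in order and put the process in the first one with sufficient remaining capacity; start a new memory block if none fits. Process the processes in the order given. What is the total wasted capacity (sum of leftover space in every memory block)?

49

memory block 1: place 43 MB, 21 MB left
memory block 2: place 47 MB, 17 MB left
memory block 3: place 44 MB, 20 MB left
memory block 1: place 19 MB, 2 MB left
memory block 4: place 45 MB, 19 MB left
memory block 3: place 19 MB, 1 MB left
memory block 5: place 41 MB, 23 MB left
memory block 2: place 5 MB, 12 MB left
memory block 4: place 17 MB, 2 MB left
memory block 2: place 7 MB, 5 MB left
memory block 6: place 38 MB, 26 MB left
memory block 5: place 10 MB, 13 MB left
6 memory blocks × 64 MB = 384 MB; used 335 MB; unused 49 MB.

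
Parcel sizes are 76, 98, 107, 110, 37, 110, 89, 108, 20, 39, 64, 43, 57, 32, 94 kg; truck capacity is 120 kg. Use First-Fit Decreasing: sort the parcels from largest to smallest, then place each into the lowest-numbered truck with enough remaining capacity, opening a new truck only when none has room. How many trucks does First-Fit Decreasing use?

11

Sorted descending: 110, 110, 108, 107, 98, 94, 89, 76, 64, 57, 43, 39, 37, 32, 20.
110 kg → truck 1 (remaining 10 kg)
110 kg → truck 2 (remaining 10 kg)
108 kg → truck 3 (remaining 12 kg)
107 kg → truck 4 (remaining 13 kg)
98 kg → truck 5 (remaining 22 kg)
94 kg → truck 6 (remaining 26 kg)
89 kg → truck 7 (remaining 31 kg)
76 kg → truck 8 (remaining 44 kg)
64 kg → truck 9 (remaining 56 kg)
57 kg → truck 10 (remaining 63 kg)
43 kg → truck 8 (remaining 1 kg)
39 kg → truck 9 (remaining 17 kg)
37 kg → truck 10 (remaining 26 kg)
32 kg → truck 11 (remaining 88 kg)
20 kg → truck 5 (remaining 2 kg)
Final trucks: [110] [110] [108] [107] [98,20] [94] [89] [76,43] [64,39] [57,37] [32].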